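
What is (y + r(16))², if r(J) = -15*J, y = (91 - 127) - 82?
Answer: 128164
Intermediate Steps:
y = -118 (y = -36 - 82 = -118)
(y + r(16))² = (-118 - 15*16)² = (-118 - 240)² = (-358)² = 128164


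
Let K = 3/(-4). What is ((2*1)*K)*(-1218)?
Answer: 1827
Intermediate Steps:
K = -3/4 (K = 3*(-1/4) = -3/4 ≈ -0.75000)
((2*1)*K)*(-1218) = ((2*1)*(-3/4))*(-1218) = (2*(-3/4))*(-1218) = -3/2*(-1218) = 1827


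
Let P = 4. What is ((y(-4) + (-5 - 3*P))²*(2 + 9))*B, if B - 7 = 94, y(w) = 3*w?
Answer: 934351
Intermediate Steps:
B = 101 (B = 7 + 94 = 101)
((y(-4) + (-5 - 3*P))²*(2 + 9))*B = ((3*(-4) + (-5 - 3*4))²*(2 + 9))*101 = ((-12 + (-5 - 12))²*11)*101 = ((-12 - 17)²*11)*101 = ((-29)²*11)*101 = (841*11)*101 = 9251*101 = 934351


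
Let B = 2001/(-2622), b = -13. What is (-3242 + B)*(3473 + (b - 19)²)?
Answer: -554142825/38 ≈ -1.4583e+7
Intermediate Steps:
B = -29/38 (B = 2001*(-1/2622) = -29/38 ≈ -0.76316)
(-3242 + B)*(3473 + (b - 19)²) = (-3242 - 29/38)*(3473 + (-13 - 19)²) = -123225*(3473 + (-32)²)/38 = -123225*(3473 + 1024)/38 = -123225/38*4497 = -554142825/38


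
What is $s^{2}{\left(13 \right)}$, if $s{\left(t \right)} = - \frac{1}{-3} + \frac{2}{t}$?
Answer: $\frac{361}{1521} \approx 0.23734$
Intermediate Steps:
$s{\left(t \right)} = \frac{1}{3} + \frac{2}{t}$ ($s{\left(t \right)} = \left(-1\right) \left(- \frac{1}{3}\right) + \frac{2}{t} = \frac{1}{3} + \frac{2}{t}$)
$s^{2}{\left(13 \right)} = \left(\frac{6 + 13}{3 \cdot 13}\right)^{2} = \left(\frac{1}{3} \cdot \frac{1}{13} \cdot 19\right)^{2} = \left(\frac{19}{39}\right)^{2} = \frac{361}{1521}$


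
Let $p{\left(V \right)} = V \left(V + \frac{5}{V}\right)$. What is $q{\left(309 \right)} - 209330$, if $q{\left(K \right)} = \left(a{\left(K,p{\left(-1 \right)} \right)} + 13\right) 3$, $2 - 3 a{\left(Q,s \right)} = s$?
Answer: $-209295$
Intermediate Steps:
$a{\left(Q,s \right)} = \frac{2}{3} - \frac{s}{3}$
$q{\left(K \right)} = 35$ ($q{\left(K \right)} = \left(\left(\frac{2}{3} - \frac{5 + \left(-1\right)^{2}}{3}\right) + 13\right) 3 = \left(\left(\frac{2}{3} - \frac{5 + 1}{3}\right) + 13\right) 3 = \left(\left(\frac{2}{3} - 2\right) + 13\right) 3 = \left(- \frac{4}{3} + 13\right) 3 = \frac{35}{3} \cdot 3 = 35$)
$q{\left(309 \right)} - 209330 = 35 - 209330 = -209295$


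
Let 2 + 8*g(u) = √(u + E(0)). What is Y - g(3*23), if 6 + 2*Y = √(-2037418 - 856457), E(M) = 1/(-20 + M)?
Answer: -11/4 - √6895/80 + 5*I*√115755/2 ≈ -3.788 + 850.57*I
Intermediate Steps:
g(u) = -¼ + √(-1/20 + u)/8 (g(u) = -¼ + √(u + 1/(-20 + 0))/8 = -¼ + √(u + 1/(-20))/8 = -¼ + √(u - 1/20)/8 = -¼ + √(-1/20 + u)/8)
Y = -3 + 5*I*√115755/2 (Y = -3 + √(-2037418 - 856457)/2 = -3 + √(-2893875)/2 = -3 + (5*I*√115755)/2 = -3 + 5*I*√115755/2 ≈ -3.0 + 850.57*I)
Y - g(3*23) = (-3 + 5*I*√115755/2) - (-¼ + √(-5 + 100*(3*23))/80) = (-3 + 5*I*√115755/2) - (-¼ + √(-5 + 100*69)/80) = (-3 + 5*I*√115755/2) - (-¼ + √(-5 + 6900)/80) = (-3 + 5*I*√115755/2) - (-¼ + √6895/80) = (-3 + 5*I*√115755/2) + (¼ - √6895/80) = -11/4 - √6895/80 + 5*I*√115755/2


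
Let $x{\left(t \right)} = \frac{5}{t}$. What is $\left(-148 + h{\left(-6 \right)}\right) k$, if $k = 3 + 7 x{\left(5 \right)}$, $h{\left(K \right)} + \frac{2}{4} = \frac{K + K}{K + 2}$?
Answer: $-1455$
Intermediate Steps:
$h{\left(K \right)} = - \frac{1}{2} + \frac{2 K}{2 + K}$ ($h{\left(K \right)} = - \frac{1}{2} + \frac{K + K}{K + 2} = - \frac{1}{2} + \frac{2 K}{2 + K}$)
$k = 10$ ($k = 3 + 7 \cdot \frac{5}{5} = 3 + 7 \cdot 5 \cdot \frac{1}{5} = 3 + 7 \cdot 1 = 3 + 7 = 10$)
$\left(-148 + h{\left(-6 \right)}\right) k = \left(-148 + \frac{-2 + 3 \left(-6\right)}{2 \left(2 - 6\right)}\right) 10 = \left(-148 + \frac{-2 - 18}{2 \left(-4\right)}\right) 10 = \left(-148 + \frac{1}{2} \left(- \frac{1}{4}\right) \left(-20\right)\right) 10 = \left(-148 + \frac{5}{2}\right) 10 = \left(- \frac{291}{2}\right) 10 = -1455$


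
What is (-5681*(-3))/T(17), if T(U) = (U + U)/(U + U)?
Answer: 17043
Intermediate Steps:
T(U) = 1 (T(U) = (2*U)/((2*U)) = (2*U)*(1/(2*U)) = 1)
(-5681*(-3))/T(17) = -5681*(-3)/1 = 17043*1 = 17043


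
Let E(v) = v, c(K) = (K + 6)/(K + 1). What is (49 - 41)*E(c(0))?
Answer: 48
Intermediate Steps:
c(K) = (6 + K)/(1 + K)
(49 - 41)*E(c(0)) = (49 - 41)*((6 + 0)/(1 + 0)) = 8*(6/1) = 8*(1*6) = 8*6 = 48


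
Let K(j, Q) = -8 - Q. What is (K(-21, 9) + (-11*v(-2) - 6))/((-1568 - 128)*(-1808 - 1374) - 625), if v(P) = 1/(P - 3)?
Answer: -104/26980235 ≈ -3.8547e-6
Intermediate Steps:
v(P) = 1/(-3 + P)
(K(-21, 9) + (-11*v(-2) - 6))/((-1568 - 128)*(-1808 - 1374) - 625) = ((-8 - 1*9) + (-11/(-3 - 2) - 6))/((-1568 - 128)*(-1808 - 1374) - 625) = ((-8 - 9) + (-11/(-5) - 6))/(-1696*(-3182) - 625) = (-17 + (-11*(-⅕) - 6))/(5396672 - 625) = (-17 + (11/5 - 6))/5396047 = (-17 - 19/5)*(1/5396047) = -104/5*1/5396047 = -104/26980235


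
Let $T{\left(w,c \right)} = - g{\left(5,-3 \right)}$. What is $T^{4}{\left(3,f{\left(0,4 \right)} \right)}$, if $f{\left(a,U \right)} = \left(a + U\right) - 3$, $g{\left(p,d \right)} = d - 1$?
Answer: $256$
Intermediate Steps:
$g{\left(p,d \right)} = -1 + d$
$f{\left(a,U \right)} = -3 + U + a$ ($f{\left(a,U \right)} = \left(U + a\right) - 3 = -3 + U + a$)
$T{\left(w,c \right)} = 4$ ($T{\left(w,c \right)} = - (-1 - 3) = \left(-1\right) \left(-4\right) = 4$)
$T^{4}{\left(3,f{\left(0,4 \right)} \right)} = 4^{4} = 256$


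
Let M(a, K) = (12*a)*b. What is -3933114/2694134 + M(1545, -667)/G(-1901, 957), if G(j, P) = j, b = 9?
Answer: -228510024477/2560774367 ≈ -89.235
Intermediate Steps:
M(a, K) = 108*a (M(a, K) = (12*a)*9 = 108*a)
-3933114/2694134 + M(1545, -667)/G(-1901, 957) = -3933114/2694134 + (108*1545)/(-1901) = -3933114*1/2694134 + 166860*(-1/1901) = -1966557/1347067 - 166860/1901 = -228510024477/2560774367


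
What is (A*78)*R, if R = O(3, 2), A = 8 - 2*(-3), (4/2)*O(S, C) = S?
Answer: 1638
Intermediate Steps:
O(S, C) = S/2
A = 14 (A = 8 + 6 = 14)
R = 3/2 (R = (1/2)*3 = 3/2 ≈ 1.5000)
(A*78)*R = (14*78)*(3/2) = 1092*(3/2) = 1638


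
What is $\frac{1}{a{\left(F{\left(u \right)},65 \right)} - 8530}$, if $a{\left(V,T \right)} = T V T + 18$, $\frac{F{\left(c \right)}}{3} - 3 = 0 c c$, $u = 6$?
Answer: $\frac{1}{29513} \approx 3.3883 \cdot 10^{-5}$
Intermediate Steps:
$F{\left(c \right)} = 9$ ($F{\left(c \right)} = 9 + 3 \cdot 0 c c = 9 + 3 \cdot 0 c = 9 + 3 \cdot 0 = 9 + 0 = 9$)
$a{\left(V,T \right)} = 18 + V T^{2}$ ($a{\left(V,T \right)} = V T^{2} + 18 = 18 + V T^{2}$)
$\frac{1}{a{\left(F{\left(u \right)},65 \right)} - 8530} = \frac{1}{\left(18 + 9 \cdot 65^{2}\right) - 8530} = \frac{1}{\left(18 + 9 \cdot 4225\right) - 8530} = \frac{1}{\left(18 + 38025\right) - 8530} = \frac{1}{38043 - 8530} = \frac{1}{29513}$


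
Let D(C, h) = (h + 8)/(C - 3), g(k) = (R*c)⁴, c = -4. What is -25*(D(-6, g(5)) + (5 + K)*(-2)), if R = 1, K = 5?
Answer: 3700/3 ≈ 1233.3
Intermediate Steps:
g(k) = 256 (g(k) = (1*(-4))⁴ = (-4)⁴ = 256)
D(C, h) = (8 + h)/(-3 + C)
-25*(D(-6, g(5)) + (5 + K)*(-2)) = -25*((8 + 256)/(-3 - 6) + (5 + 5)*(-2)) = -25*(264/(-9) + 10*(-2)) = -25*(-⅑*264 - 20) = -25*(-88/3 - 20) = -25*(-148/3) = 3700/3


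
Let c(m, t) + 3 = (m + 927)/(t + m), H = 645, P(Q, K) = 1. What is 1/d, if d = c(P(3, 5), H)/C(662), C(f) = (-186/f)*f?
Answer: 60078/505 ≈ 118.97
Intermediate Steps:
C(f) = -186
c(m, t) = -3 + (927 + m)/(m + t) (c(m, t) = -3 + (m + 927)/(t + m) = -3 + (927 + m)/(m + t))
d = 505/60078 (d = ((927 - 3*645 - 2*1)/(1 + 645))/(-186) = ((927 - 1935 - 2)/646)*(-1/186) = ((1/646)*(-1010))*(-1/186) = -505/323*(-1/186) = 505/60078 ≈ 0.0084057)
1/d = 1/(505/60078) = 60078/505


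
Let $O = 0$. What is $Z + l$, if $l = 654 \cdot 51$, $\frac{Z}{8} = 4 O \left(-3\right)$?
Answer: $33354$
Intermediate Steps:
$Z = 0$ ($Z = 8 \cdot 4 \cdot 0 \left(-3\right) = 8 \cdot 0 \left(-3\right) = 8 \cdot 0 = 0$)
$l = 33354$
$Z + l = 0 + 33354 = 33354$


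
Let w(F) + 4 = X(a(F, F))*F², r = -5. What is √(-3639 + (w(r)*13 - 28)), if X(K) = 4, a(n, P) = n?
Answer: I*√2419 ≈ 49.183*I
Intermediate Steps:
w(F) = -4 + 4*F²
√(-3639 + (w(r)*13 - 28)) = √(-3639 + ((-4 + 4*(-5)²)*13 - 28)) = √(-3639 + ((-4 + 4*25)*13 - 28)) = √(-3639 + ((-4 + 100)*13 - 28)) = √(-3639 + (96*13 - 28)) = √(-3639 + (1248 - 28)) = √(-3639 + 1220) = √(-2419) = I*√2419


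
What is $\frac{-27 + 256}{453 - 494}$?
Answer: $- \frac{229}{41} \approx -5.5854$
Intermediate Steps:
$\frac{-27 + 256}{453 - 494} = \frac{229}{-41} = 229 \left(- \frac{1}{41}\right) = - \frac{229}{41}$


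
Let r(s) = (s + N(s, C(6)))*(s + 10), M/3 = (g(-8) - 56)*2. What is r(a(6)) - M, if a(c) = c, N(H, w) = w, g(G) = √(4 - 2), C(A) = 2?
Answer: 464 - 6*√2 ≈ 455.51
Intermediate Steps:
g(G) = √2
M = -336 + 6*√2 (M = 3*((√2 - 56)*2) = 3*((-56 + √2)*2) = 3*(-112 + 2*√2) = -336 + 6*√2 ≈ -327.51)
r(s) = (2 + s)*(10 + s) (r(s) = (s + 2)*(s + 10) = (2 + s)*(10 + s))
r(a(6)) - M = (20 + 6² + 12*6) - (-336 + 6*√2) = (20 + 36 + 72) + (336 - 6*√2) = 128 + (336 - 6*√2) = 464 - 6*√2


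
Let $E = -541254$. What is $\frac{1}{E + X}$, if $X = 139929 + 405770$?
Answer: $\frac{1}{4445} \approx 0.00022497$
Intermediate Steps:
$X = 545699$
$\frac{1}{E + X} = \frac{1}{-541254 + 545699} = \frac{1}{4445}$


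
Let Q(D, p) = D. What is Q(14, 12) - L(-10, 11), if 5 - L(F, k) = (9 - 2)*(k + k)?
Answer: 163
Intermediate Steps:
L(F, k) = 5 - 14*k (L(F, k) = 5 - (9 - 2)*(k + k) = 5 - 7*2*k = 5 - 14*k)
Q(14, 12) - L(-10, 11) = 14 - (5 - 14*11) = 14 - (5 - 154) = 14 - 1*(-149) = 14 + 149 = 163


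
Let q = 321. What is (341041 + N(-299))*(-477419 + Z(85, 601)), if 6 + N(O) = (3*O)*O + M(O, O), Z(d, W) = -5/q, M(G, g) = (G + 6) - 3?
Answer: -93321277348768/321 ≈ -2.9072e+11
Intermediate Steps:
M(G, g) = 3 + G (M(G, g) = (6 + G) - 3 = 3 + G)
Z(d, W) = -5/321
N(O) = -3 + O + 3*O² (N(O) = -6 + ((3*O)*O + (3 + O)) = -6 + (3*O² + (3 + O)) = -6 + (3 + O + 3*O²) = -3 + O + 3*O²)
(341041 + N(-299))*(-477419 + Z(85, 601)) = (341041 + (-3 - 299 + 3*(-299)²))*(-477419 - 5/321) = (341041 + (-3 - 299 + 3*89401))*(-153251504/321) = (341041 + (-3 - 299 + 268203))*(-153251504/321) = (341041 + 267901)*(-153251504/321) = 608942*(-153251504/321) = -93321277348768/321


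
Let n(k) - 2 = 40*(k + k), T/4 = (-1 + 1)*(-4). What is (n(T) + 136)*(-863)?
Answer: -119094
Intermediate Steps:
T = 0 (T = 4*((-1 + 1)*(-4)) = 4*(0*(-4)) = 4*0 = 0)
n(k) = 2 + 80*k (n(k) = 2 + 40*(k + k) = 2 + 40*(2*k) = 2 + 80*k)
(n(T) + 136)*(-863) = ((2 + 80*0) + 136)*(-863) = ((2 + 0) + 136)*(-863) = (2 + 136)*(-863) = 138*(-863) = -119094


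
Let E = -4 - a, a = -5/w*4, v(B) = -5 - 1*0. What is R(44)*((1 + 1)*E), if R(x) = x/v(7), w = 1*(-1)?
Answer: 2112/5 ≈ 422.40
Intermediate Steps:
w = -1
v(B) = -5 (v(B) = -5 + 0 = -5)
a = 20 (a = -5/(-1)*4 = -5*(-1)*4 = 5*4 = 20)
R(x) = -x/5 (R(x) = x/(-5) = x*(-⅕) = -x/5)
E = -24 (E = -4 - 1*20 = -4 - 20 = -24)
R(44)*((1 + 1)*E) = (-⅕*44)*((1 + 1)*(-24)) = -88*(-24)/5 = -44/5*(-48) = 2112/5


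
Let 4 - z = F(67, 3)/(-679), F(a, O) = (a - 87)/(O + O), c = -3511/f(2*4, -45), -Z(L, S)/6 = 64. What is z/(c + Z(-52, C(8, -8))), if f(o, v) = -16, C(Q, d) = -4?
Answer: -130208/5363421 ≈ -0.024277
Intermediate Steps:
Z(L, S) = -384 (Z(L, S) = -6*64 = -384)
c = 3511/16 (c = -3511/(-16) = -3511*(-1/16) = 3511/16 ≈ 219.44)
F(a, O) = (-87 + a)/(2*O) (F(a, O) = (-87 + a)/((2*O)) = (-87 + a)*(1/(2*O)) = (-87 + a)/(2*O))
z = 8138/2037 (z = 4 - (½)*(-87 + 67)/3/(-679) = 4 - (½)*(⅓)*(-20)*(-1)/679 = 4 - (-10)*(-1)/(3*679) = 4 - 1*10/2037 = 4 - 10/2037 = 8138/2037 ≈ 3.9951)
z/(c + Z(-52, C(8, -8))) = 8138/(2037*(3511/16 - 384)) = 8138/(2037*(-2633/16)) = (8138/2037)*(-16/2633) = -130208/5363421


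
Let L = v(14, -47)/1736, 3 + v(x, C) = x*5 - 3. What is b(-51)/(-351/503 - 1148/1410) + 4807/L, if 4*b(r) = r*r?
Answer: 557451708833/4289416 ≈ 1.2996e+5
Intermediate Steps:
v(x, C) = -6 + 5*x (v(x, C) = -3 + (x*5 - 3) = -3 + (5*x - 3) = -3 + (-3 + 5*x) = -6 + 5*x)
b(r) = r²/4 (b(r) = (r*r)/4 = r²/4)
L = 8/217 (L = (-6 + 5*14)/1736 = (-6 + 70)*(1/1736) = 64*(1/1736) = 8/217 ≈ 0.036866)
b(-51)/(-351/503 - 1148/1410) + 4807/L = ((¼)*(-51)²)/(-351/503 - 1148/1410) + 4807/(8/217) = ((¼)*2601)/(-351*1/503 - 1148*1/1410) + 4807*(217/8) = 2601/(4*(-351/503 - 574/705)) + 1043119/8 = 2601/(4*(-536177/354615)) + 1043119/8 = (2601/4)*(-354615/536177) + 1043119/8 = -922353615/2144708 + 1043119/8 = 557451708833/4289416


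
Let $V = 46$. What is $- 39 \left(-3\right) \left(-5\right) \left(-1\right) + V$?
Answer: $631$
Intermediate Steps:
$- 39 \left(-3\right) \left(-5\right) \left(-1\right) + V = - 39 \left(-3\right) \left(-5\right) \left(-1\right) + 46 = - 39 \cdot 15 \left(-1\right) + 46 = \left(-39\right) \left(-15\right) + 46 = 585 + 46 = 631$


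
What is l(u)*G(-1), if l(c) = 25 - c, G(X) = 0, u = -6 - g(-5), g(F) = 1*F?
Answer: 0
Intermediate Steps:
g(F) = F
u = -1 (u = -6 - 1*(-5) = -6 + 5 = -1)
l(u)*G(-1) = (25 - 1*(-1))*0 = (25 + 1)*0 = 26*0 = 0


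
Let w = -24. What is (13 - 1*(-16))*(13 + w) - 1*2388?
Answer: -2707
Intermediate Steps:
(13 - 1*(-16))*(13 + w) - 1*2388 = (13 - 1*(-16))*(13 - 24) - 1*2388 = (13 + 16)*(-11) - 2388 = 29*(-11) - 2388 = -319 - 2388 = -2707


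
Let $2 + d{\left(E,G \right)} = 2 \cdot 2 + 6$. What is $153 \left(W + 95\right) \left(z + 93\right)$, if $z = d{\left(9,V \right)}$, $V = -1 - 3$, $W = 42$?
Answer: $2117061$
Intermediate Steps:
$V = -4$ ($V = -1 - 3 = -4$)
$d{\left(E,G \right)} = 8$ ($d{\left(E,G \right)} = -2 + \left(2 \cdot 2 + 6\right) = -2 + \left(4 + 6\right) = -2 + 10 = 8$)
$z = 8$
$153 \left(W + 95\right) \left(z + 93\right) = 153 \left(42 + 95\right) \left(8 + 93\right) = 153 \cdot 137 \cdot 101 = 153 \cdot 13837 = 2117061$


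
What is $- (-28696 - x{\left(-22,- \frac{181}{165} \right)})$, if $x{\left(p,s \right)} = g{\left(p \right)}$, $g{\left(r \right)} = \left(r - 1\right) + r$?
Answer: $28651$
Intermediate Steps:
$g{\left(r \right)} = -1 + 2 r$ ($g{\left(r \right)} = \left(-1 + r\right) + r = -1 + 2 r$)
$x{\left(p,s \right)} = -1 + 2 p$
$- (-28696 - x{\left(-22,- \frac{181}{165} \right)}) = - (-28696 - \left(-1 + 2 \left(-22\right)\right)) = - (-28696 - \left(-1 - 44\right)) = - (-28696 - -45) = - (-28696 + 45) = \left(-1\right) \left(-28651\right) = 28651$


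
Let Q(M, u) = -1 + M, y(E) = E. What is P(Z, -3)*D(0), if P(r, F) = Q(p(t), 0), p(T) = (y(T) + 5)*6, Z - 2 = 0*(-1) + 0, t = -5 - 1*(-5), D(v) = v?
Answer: 0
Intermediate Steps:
t = 0 (t = -5 + 5 = 0)
Z = 2 (Z = 2 + (0*(-1) + 0) = 2 + (0 + 0) = 2 + 0 = 2)
p(T) = 30 + 6*T (p(T) = (T + 5)*6 = (5 + T)*6 = 30 + 6*T)
P(r, F) = 29 (P(r, F) = -1 + (30 + 6*0) = -1 + (30 + 0) = -1 + 30 = 29)
P(Z, -3)*D(0) = 29*0 = 0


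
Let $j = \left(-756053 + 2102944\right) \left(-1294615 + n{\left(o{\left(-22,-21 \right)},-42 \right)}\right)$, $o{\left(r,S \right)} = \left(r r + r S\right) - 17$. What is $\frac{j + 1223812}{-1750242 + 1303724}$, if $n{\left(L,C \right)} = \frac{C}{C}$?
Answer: $\frac{871851360631}{223259} \approx 3.9051 \cdot 10^{6}$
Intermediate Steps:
$o{\left(r,S \right)} = -17 + r^{2} + S r$ ($o{\left(r,S \right)} = \left(r^{2} + S r\right) - 17 = -17 + r^{2} + S r$)
$n{\left(L,C \right)} = 1$
$j = -1743703945074$ ($j = \left(-756053 + 2102944\right) \left(-1294615 + 1\right) = 1346891 \left(-1294614\right) = -1743703945074$)
$\frac{j + 1223812}{-1750242 + 1303724} = \frac{-1743703945074 + 1223812}{-1750242 + 1303724} = - \frac{1743702721262}{-446518} = \left(-1743702721262\right) \left(- \frac{1}{446518}\right) = \frac{871851360631}{223259}$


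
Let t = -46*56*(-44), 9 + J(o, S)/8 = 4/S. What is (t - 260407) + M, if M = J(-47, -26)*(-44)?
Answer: -1869931/13 ≈ -1.4384e+5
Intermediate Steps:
J(o, S) = -72 + 32/S (J(o, S) = -72 + 8*(4/S) = -72 + 32/S)
M = 41888/13 (M = (-72 + 32/(-26))*(-44) = (-72 + 32*(-1/26))*(-44) = (-72 - 16/13)*(-44) = -952/13*(-44) = 41888/13 ≈ 3222.2)
t = 113344 (t = -2576*(-44) = 113344)
(t - 260407) + M = (113344 - 260407) + 41888/13 = -147063 + 41888/13 = -1869931/13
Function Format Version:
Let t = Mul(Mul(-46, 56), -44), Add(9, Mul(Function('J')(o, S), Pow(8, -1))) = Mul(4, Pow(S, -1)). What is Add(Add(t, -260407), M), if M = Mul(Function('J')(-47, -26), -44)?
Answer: Rational(-1869931, 13) ≈ -1.4384e+5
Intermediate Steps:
Function('J')(o, S) = Add(-72, Mul(32, Pow(S, -1))) (Function('J')(o, S) = Add(-72, Mul(8, Mul(4, Pow(S, -1)))) = Add(-72, Mul(32, Pow(S, -1))))
M = Rational(41888, 13) (M = Mul(Add(-72, Mul(32, Pow(-26, -1))), -44) = Mul(Add(-72, Mul(32, Rational(-1, 26))), -44) = Mul(Add(-72, Rational(-16, 13)), -44) = Mul(Rational(-952, 13), -44) = Rational(41888, 13) ≈ 3222.2)
t = 113344 (t = Mul(-2576, -44) = 113344)
Add(Add(t, -260407), M) = Add(Add(113344, -260407), Rational(41888, 13)) = Add(-147063, Rational(41888, 13)) = Rational(-1869931, 13)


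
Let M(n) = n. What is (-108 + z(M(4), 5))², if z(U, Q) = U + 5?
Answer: 9801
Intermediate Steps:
z(U, Q) = 5 + U
(-108 + z(M(4), 5))² = (-108 + (5 + 4))² = (-108 + 9)² = (-99)² = 9801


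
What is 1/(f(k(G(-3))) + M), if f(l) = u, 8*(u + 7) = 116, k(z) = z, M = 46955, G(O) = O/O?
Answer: 2/93925 ≈ 2.1294e-5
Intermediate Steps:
G(O) = 1
u = 15/2 (u = -7 + (1/8)*116 = -7 + 29/2 = 15/2 ≈ 7.5000)
f(l) = 15/2
1/(f(k(G(-3))) + M) = 1/(15/2 + 46955) = 1/(93925/2) = 2/93925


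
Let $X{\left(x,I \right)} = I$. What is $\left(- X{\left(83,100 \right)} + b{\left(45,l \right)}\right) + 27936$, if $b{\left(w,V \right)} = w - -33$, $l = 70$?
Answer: $27914$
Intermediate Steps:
$b{\left(w,V \right)} = 33 + w$ ($b{\left(w,V \right)} = w + 33 = 33 + w$)
$\left(- X{\left(83,100 \right)} + b{\left(45,l \right)}\right) + 27936 = \left(\left(-1\right) 100 + \left(33 + 45\right)\right) + 27936 = \left(-100 + 78\right) + 27936 = -22 + 27936 = 27914$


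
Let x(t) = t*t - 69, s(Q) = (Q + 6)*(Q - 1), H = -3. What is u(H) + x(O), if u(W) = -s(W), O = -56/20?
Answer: -1229/25 ≈ -49.160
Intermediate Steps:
s(Q) = (-1 + Q)*(6 + Q) (s(Q) = (6 + Q)*(-1 + Q) = (-1 + Q)*(6 + Q))
O = -14/5 (O = -56*1/20 = -14/5 ≈ -2.8000)
x(t) = -69 + t**2 (x(t) = t**2 - 69 = -69 + t**2)
u(W) = 6 - W**2 - 5*W (u(W) = -(-6 + W**2 + 5*W) = 6 - W**2 - 5*W)
u(H) + x(O) = (6 - 1*(-3)**2 - 5*(-3)) + (-69 + (-14/5)**2) = (6 - 1*9 + 15) + (-69 + 196/25) = (6 - 9 + 15) - 1529/25 = 12 - 1529/25 = -1229/25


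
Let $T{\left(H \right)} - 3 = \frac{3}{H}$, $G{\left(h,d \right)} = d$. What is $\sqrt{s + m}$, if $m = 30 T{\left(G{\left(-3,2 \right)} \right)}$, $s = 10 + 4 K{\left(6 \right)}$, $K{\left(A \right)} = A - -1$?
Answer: $\sqrt{173} \approx 13.153$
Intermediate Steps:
$K{\left(A \right)} = 1 + A$ ($K{\left(A \right)} = A + 1 = 1 + A$)
$T{\left(H \right)} = 3 + \frac{3}{H}$
$s = 38$ ($s = 10 + 4 \left(1 + 6\right) = 10 + 4 \cdot 7 = 10 + 28 = 38$)
$m = 135$ ($m = 30 \left(3 + \frac{3}{2}\right) = 30 \cdot \frac{9}{2} = 135$)
$\sqrt{s + m} = \sqrt{38 + 135} = \sqrt{173}$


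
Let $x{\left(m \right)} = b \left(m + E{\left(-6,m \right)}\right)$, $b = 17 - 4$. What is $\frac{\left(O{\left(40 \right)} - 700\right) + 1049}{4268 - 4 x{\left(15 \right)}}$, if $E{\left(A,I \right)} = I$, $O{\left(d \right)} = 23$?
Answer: $\frac{93}{677} \approx 0.13737$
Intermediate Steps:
$b = 13$
$x{\left(m \right)} = 26 m$ ($x{\left(m \right)} = 13 \left(m + m\right) = 13 \cdot 2 m = 26 m$)
$\frac{\left(O{\left(40 \right)} - 700\right) + 1049}{4268 - 4 x{\left(15 \right)}} = \frac{\left(23 - 700\right) + 1049}{4268 - 4 \cdot 26 \cdot 15} = \frac{\left(23 - 700\right) + 1049}{4268 - 1560} = \frac{-677 + 1049}{4268 - 1560} = \frac{372}{2708} = 372 \cdot \frac{1}{2708} = \frac{93}{677}$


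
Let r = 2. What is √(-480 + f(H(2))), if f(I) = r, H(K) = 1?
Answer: I*√478 ≈ 21.863*I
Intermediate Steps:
f(I) = 2
√(-480 + f(H(2))) = √(-480 + 2) = √(-478) = I*√478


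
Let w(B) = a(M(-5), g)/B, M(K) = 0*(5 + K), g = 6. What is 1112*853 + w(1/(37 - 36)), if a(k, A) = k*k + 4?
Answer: 948540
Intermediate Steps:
M(K) = 0
a(k, A) = 4 + k² (a(k, A) = k² + 4 = 4 + k²)
w(B) = 4/B (w(B) = (4 + 0²)/B = (4 + 0)/B = 4/B)
1112*853 + w(1/(37 - 36)) = 1112*853 + 4/(1/(37 - 36)) = 948536 + 4/(1/1) = 948536 + 4/1 = 948536 + 4*1 = 948536 + 4 = 948540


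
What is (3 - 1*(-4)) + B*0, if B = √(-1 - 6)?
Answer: 7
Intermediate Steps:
B = I*√7 (B = √(-7) = I*√7 ≈ 2.6458*I)
(3 - 1*(-4)) + B*0 = (3 - 1*(-4)) + (I*√7)*0 = (3 + 4) + 0 = 7 + 0 = 7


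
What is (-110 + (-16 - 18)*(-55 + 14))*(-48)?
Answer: -61632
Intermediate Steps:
(-110 + (-16 - 18)*(-55 + 14))*(-48) = (-110 - 34*(-41))*(-48) = (-110 + 1394)*(-48) = 1284*(-48) = -61632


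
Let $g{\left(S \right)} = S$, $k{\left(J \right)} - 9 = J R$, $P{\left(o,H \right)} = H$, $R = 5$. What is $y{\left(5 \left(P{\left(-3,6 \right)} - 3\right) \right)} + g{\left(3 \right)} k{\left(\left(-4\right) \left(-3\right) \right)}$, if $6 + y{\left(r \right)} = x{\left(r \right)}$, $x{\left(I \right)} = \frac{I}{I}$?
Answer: $202$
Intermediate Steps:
$k{\left(J \right)} = 9 + 5 J$ ($k{\left(J \right)} = 9 + J 5 = 9 + 5 J$)
$x{\left(I \right)} = 1$
$y{\left(r \right)} = -5$ ($y{\left(r \right)} = -6 + 1 = -5$)
$y{\left(5 \left(P{\left(-3,6 \right)} - 3\right) \right)} + g{\left(3 \right)} k{\left(\left(-4\right) \left(-3\right) \right)} = -5 + 3 \left(9 + 5 \left(\left(-4\right) \left(-3\right)\right)\right) = -5 + 3 \left(9 + 5 \cdot 12\right) = -5 + 3 \left(9 + 60\right) = -5 + 3 \cdot 69 = -5 + 207 = 202$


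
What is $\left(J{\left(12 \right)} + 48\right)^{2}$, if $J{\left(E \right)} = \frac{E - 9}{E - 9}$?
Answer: $2401$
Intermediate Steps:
$J{\left(E \right)} = 1$ ($J{\left(E \right)} = \frac{-9 + E}{-9 + E} = 1$)
$\left(J{\left(12 \right)} + 48\right)^{2} = \left(1 + 48\right)^{2} = 49^{2} = 2401$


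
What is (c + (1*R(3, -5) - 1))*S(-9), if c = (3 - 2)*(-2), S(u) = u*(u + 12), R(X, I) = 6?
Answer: -81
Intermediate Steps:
S(u) = u*(12 + u)
c = -2 (c = 1*(-2) = -2)
(c + (1*R(3, -5) - 1))*S(-9) = (-2 + (1*6 - 1))*(-9*(12 - 9)) = (-2 + (6 - 1))*(-9*3) = (-2 + 5)*(-27) = 3*(-27) = -81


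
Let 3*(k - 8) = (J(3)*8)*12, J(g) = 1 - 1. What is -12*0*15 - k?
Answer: -8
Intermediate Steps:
J(g) = 0
k = 8 (k = 8 + ((0*8)*12)/3 = 8 + (0*12)/3 = 8 + (1/3)*0 = 8 + 0 = 8)
-12*0*15 - k = -12*0*15 - 1*8 = 0*15 - 8 = 0 - 8 = -8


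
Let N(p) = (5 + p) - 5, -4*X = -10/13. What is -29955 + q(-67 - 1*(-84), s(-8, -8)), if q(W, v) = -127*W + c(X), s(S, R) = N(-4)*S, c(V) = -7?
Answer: -32121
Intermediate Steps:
X = 5/26 (X = -(-5)/(2*13) = -1/4*(-10/13) = 5/26 ≈ 0.19231)
N(p) = p
s(S, R) = -4*S
q(W, v) = -7 - 127*W (q(W, v) = -127*W - 7 = -7 - 127*W)
-29955 + q(-67 - 1*(-84), s(-8, -8)) = -29955 + (-7 - 127*(-67 - 1*(-84))) = -29955 + (-7 - 127*(-67 + 84)) = -29955 + (-7 - 127*17) = -29955 + (-7 - 2159) = -29955 - 2166 = -32121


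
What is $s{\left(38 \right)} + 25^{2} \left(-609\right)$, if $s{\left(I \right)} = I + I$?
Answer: $-380549$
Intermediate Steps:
$s{\left(I \right)} = 2 I$
$s{\left(38 \right)} + 25^{2} \left(-609\right) = 2 \cdot 38 + 25^{2} \left(-609\right) = 76 + 625 \left(-609\right) = 76 - 380625 = -380549$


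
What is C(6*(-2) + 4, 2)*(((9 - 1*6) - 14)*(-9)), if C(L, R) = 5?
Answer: 495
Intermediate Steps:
C(6*(-2) + 4, 2)*(((9 - 1*6) - 14)*(-9)) = 5*(((9 - 1*6) - 14)*(-9)) = 5*(((9 - 6) - 14)*(-9)) = 5*((3 - 14)*(-9)) = 5*(-11*(-9)) = 5*99 = 495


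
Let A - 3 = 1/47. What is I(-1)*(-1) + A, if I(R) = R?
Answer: 189/47 ≈ 4.0213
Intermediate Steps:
A = 142/47 (A = 3 + 1/47 = 142/47 ≈ 3.0213)
I(-1)*(-1) + A = -1*(-1) + 142/47 = 1 + 142/47 = 189/47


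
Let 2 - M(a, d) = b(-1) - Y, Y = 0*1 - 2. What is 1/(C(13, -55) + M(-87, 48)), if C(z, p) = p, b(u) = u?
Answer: -1/54 ≈ -0.018519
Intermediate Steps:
Y = -2 (Y = 0 - 2 = -2)
M(a, d) = 1 (M(a, d) = 2 - (-1 - 1*(-2)) = 2 - (-1 + 2) = 2 - 1*1 = 2 - 1 = 1)
1/(C(13, -55) + M(-87, 48)) = 1/(-55 + 1) = 1/(-54) = -1/54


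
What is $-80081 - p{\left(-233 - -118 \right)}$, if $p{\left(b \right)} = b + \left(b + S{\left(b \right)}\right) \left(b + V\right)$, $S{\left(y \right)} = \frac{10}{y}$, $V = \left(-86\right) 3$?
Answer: $- \frac{2826549}{23} \approx -1.2289 \cdot 10^{5}$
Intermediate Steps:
$V = -258$
$p{\left(b \right)} = b + \left(-258 + b\right) \left(b + \frac{10}{b}\right)$ ($p{\left(b \right)} = b + \left(b + \frac{10}{b}\right) \left(b - 258\right) = b + \left(b + \frac{10}{b}\right) \left(-258 + b\right) = b + \left(-258 + b\right) \left(b + \frac{10}{b}\right)$)
$-80081 - p{\left(-233 - -118 \right)} = -80081 - \left(10 + \left(-233 - -118\right)^{2} - \frac{2580}{-233 - -118} - 257 \left(-233 - -118\right)\right) = -80081 - \left(10 + \left(-233 + 118\right)^{2} - \frac{2580}{-233 + 118} - 257 \left(-233 + 118\right)\right) = -80081 - \left(10 + \left(-115\right)^{2} - \frac{2580}{-115} - -29555\right) = -80081 - \left(10 + 13225 - - \frac{516}{23} + 29555\right) = -80081 - \left(10 + 13225 + \frac{516}{23} + 29555\right) = -80081 - \frac{984686}{23} = - \frac{2826549}{23}$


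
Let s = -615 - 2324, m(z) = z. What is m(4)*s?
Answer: -11756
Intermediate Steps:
s = -2939
m(4)*s = 4*(-2939) = -11756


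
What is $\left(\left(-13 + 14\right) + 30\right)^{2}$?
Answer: $961$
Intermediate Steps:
$\left(\left(-13 + 14\right) + 30\right)^{2} = \left(1 + 30\right)^{2} = 31^{2} = 961$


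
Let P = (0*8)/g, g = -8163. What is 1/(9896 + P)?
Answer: 1/9896 ≈ 0.00010105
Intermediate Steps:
P = 0 (P = (0*8)/(-8163) = 0*(-1/8163) = 0)
1/(9896 + P) = 1/(9896 + 0) = 1/9896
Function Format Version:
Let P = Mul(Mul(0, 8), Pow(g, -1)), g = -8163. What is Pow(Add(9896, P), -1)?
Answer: Rational(1, 9896) ≈ 0.00010105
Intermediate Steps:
P = 0 (P = Mul(Mul(0, 8), Pow(-8163, -1)) = Mul(0, Rational(-1, 8163)) = 0)
Pow(Add(9896, P), -1) = Pow(Add(9896, 0), -1) = Pow(9896, -1) = Rational(1, 9896)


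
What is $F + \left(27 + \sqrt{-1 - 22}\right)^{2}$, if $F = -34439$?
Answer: $-33733 + 54 i \sqrt{23} \approx -33733.0 + 258.98 i$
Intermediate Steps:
$F + \left(27 + \sqrt{-1 - 22}\right)^{2} = -34439 + \left(27 + \sqrt{-1 - 22}\right)^{2} = -34439 + \left(27 + \sqrt{-23}\right)^{2} = -34439 + \left(27 + i \sqrt{23}\right)^{2}$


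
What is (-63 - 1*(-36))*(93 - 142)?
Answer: 1323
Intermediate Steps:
(-63 - 1*(-36))*(93 - 142) = (-63 + 36)*(-49) = -27*(-49) = 1323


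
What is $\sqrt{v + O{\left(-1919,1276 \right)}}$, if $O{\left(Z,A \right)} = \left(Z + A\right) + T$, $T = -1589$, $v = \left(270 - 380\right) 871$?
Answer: $i \sqrt{98042} \approx 313.12 i$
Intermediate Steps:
$v = -95810$ ($v = \left(-110\right) 871 = -95810$)
$O{\left(Z,A \right)} = -1589 + A + Z$ ($O{\left(Z,A \right)} = \left(Z + A\right) - 1589 = \left(A + Z\right) - 1589 = -1589 + A + Z$)
$\sqrt{v + O{\left(-1919,1276 \right)}} = \sqrt{-95810 - 2232} = \sqrt{-98042} = i \sqrt{98042}$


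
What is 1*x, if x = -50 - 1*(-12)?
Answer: -38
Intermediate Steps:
x = -38 (x = -50 + 12 = -38)
1*x = 1*(-38) = -38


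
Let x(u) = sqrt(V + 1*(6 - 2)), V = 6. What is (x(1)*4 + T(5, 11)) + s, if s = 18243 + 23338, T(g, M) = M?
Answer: 41592 + 4*sqrt(10) ≈ 41605.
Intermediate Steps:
x(u) = sqrt(10) (x(u) = sqrt(6 + 1*(6 - 2)) = sqrt(6 + 1*4) = sqrt(6 + 4) = sqrt(10))
s = 41581
(x(1)*4 + T(5, 11)) + s = (sqrt(10)*4 + 11) + 41581 = (4*sqrt(10) + 11) + 41581 = (11 + 4*sqrt(10)) + 41581 = 41592 + 4*sqrt(10)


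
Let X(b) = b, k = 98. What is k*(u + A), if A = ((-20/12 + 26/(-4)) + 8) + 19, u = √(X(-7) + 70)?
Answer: 5537/3 + 294*√7 ≈ 2623.5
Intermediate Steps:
u = 3*√7 (u = √(-7 + 70) = √63 = 3*√7 ≈ 7.9373)
A = 113/6 (A = ((-20*1/12 + 26*(-¼)) + 8) + 19 = ((-5/3 - 13/2) + 8) + 19 = (-49/6 + 8) + 19 = -⅙ + 19 = 113/6 ≈ 18.833)
k*(u + A) = 98*(3*√7 + 113/6) = 98*(113/6 + 3*√7) = 5537/3 + 294*√7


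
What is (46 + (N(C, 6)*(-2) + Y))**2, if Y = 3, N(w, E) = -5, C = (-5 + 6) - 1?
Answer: 3481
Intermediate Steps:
C = 0 (C = 1 - 1 = 0)
(46 + (N(C, 6)*(-2) + Y))**2 = (46 + (-5*(-2) + 3))**2 = (46 + (10 + 3))**2 = (46 + 13)**2 = 59**2 = 3481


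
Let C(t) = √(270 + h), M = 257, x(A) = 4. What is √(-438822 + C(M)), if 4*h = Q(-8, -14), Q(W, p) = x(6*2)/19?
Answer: √(-158414742 + 19*√97489)/19 ≈ 662.42*I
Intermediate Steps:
Q(W, p) = 4/19
h = 1/19 (h = (¼)*(4/19) = 1/19 ≈ 0.052632)
C(t) = √97489/19 (C(t) = √(270 + 1/19) = √(5131/19) = √97489/19)
√(-438822 + C(M)) = √(-438822 + √97489/19)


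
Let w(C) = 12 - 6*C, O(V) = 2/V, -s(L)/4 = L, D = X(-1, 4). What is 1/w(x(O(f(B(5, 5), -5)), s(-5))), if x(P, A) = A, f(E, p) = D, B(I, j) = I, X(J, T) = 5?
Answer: -1/108 ≈ -0.0092593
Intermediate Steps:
D = 5
f(E, p) = 5
s(L) = -4*L
1/w(x(O(f(B(5, 5), -5)), s(-5))) = 1/(12 - (-24)*(-5)) = 1/(12 - 6*20) = 1/(12 - 120) = 1/(-108) = -1/108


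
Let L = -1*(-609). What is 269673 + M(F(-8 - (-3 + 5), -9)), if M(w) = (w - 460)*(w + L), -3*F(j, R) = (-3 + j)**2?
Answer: -141185/9 ≈ -15687.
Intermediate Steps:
L = 609
F(j, R) = -(-3 + j)**2/3
M(w) = (-460 + w)*(609 + w) (M(w) = (w - 460)*(w + 609) = (-460 + w)*(609 + w))
269673 + M(F(-8 - (-3 + 5), -9)) = 269673 + (-280140 + (-(-3 + (-8 - (-3 + 5)))**2/3)**2 + 149*(-(-3 + (-8 - (-3 + 5)))**2/3)) = 269673 + (-280140 + (-(-3 + (-8 - 1*2))**2/3)**2 + 149*(-(-3 + (-8 - 1*2))**2/3)) = 269673 + (-280140 + (-(-3 + (-8 - 2))**2/3)**2 + 149*(-(-3 + (-8 - 2))**2/3)) = 269673 + (-280140 + (-(-3 - 10)**2/3)**2 + 149*(-(-3 - 10)**2/3)) = 269673 + (-280140 + (-1/3*(-13)**2)**2 + 149*(-1/3*(-13)**2)) = 269673 + (-280140 + (-1/3*169)**2 + 149*(-1/3*169)) = 269673 + (-280140 + (-169/3)**2 + 149*(-169/3)) = 269673 + (-280140 + 28561/9 - 25181/3) = 269673 - 2568242/9 = -141185/9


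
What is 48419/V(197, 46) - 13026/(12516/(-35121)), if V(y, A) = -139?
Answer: 10497427015/289954 ≈ 36204.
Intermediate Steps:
48419/V(197, 46) - 13026/(12516/(-35121)) = 48419/(-139) - 13026/(12516/(-35121)) = 48419*(-1/139) - 13026/(12516*(-1/35121)) = -48419/139 - 13026/(-4172/11707) = -48419/139 - 13026*(-11707/4172) = -48419/139 + 76247691/2086 = 10497427015/289954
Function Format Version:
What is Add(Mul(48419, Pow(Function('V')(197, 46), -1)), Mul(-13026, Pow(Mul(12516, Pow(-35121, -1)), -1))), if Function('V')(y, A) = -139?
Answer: Rational(10497427015, 289954) ≈ 36204.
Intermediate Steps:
Add(Mul(48419, Pow(Function('V')(197, 46), -1)), Mul(-13026, Pow(Mul(12516, Pow(-35121, -1)), -1))) = Add(Mul(48419, Pow(-139, -1)), Mul(-13026, Pow(Mul(12516, Pow(-35121, -1)), -1))) = Add(Mul(48419, Rational(-1, 139)), Mul(-13026, Pow(Mul(12516, Rational(-1, 35121)), -1))) = Add(Rational(-48419, 139), Mul(-13026, Pow(Rational(-4172, 11707), -1))) = Add(Rational(-48419, 139), Mul(-13026, Rational(-11707, 4172))) = Add(Rational(-48419, 139), Rational(76247691, 2086)) = Rational(10497427015, 289954)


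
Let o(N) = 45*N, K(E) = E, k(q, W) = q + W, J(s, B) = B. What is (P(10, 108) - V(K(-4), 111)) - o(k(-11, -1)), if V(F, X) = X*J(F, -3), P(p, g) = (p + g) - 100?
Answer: 891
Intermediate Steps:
k(q, W) = W + q
P(p, g) = -100 + g + p (P(p, g) = (g + p) - 100 = -100 + g + p)
V(F, X) = -3*X (V(F, X) = X*(-3) = -3*X)
(P(10, 108) - V(K(-4), 111)) - o(k(-11, -1)) = ((-100 + 108 + 10) - (-3)*111) - 45*(-1 - 11) = (18 - 1*(-333)) - 45*(-12) = (18 + 333) - 1*(-540) = 351 + 540 = 891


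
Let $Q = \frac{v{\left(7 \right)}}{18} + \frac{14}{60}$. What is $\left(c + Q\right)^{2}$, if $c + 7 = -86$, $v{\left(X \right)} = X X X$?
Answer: $\frac{11002489}{2025} \approx 5433.3$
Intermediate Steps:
$v{\left(X \right)} = X^{3}$ ($v{\left(X \right)} = X^{2} X = X^{3}$)
$c = -93$ ($c = -7 - 86 = -93$)
$Q = \frac{868}{45}$ ($Q = \frac{7^{3}}{18} + \frac{14}{60} = 343 \cdot \frac{1}{18} + 14 \cdot \frac{1}{60} = \frac{343}{18} + \frac{7}{30} = \frac{868}{45} \approx 19.289$)
$\left(c + Q\right)^{2} = \left(-93 + \frac{868}{45}\right)^{2} = \left(- \frac{3317}{45}\right)^{2} = \frac{11002489}{2025}$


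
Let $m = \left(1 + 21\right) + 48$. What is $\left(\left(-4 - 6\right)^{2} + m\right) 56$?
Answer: $9520$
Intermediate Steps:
$m = 70$ ($m = 22 + 48 = 70$)
$\left(\left(-4 - 6\right)^{2} + m\right) 56 = \left(\left(-4 - 6\right)^{2} + 70\right) 56 = \left(\left(-10\right)^{2} + 70\right) 56 = \left(100 + 70\right) 56 = 170 \cdot 56 = 9520$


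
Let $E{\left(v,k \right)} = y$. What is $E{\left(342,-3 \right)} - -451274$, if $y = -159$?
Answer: $451115$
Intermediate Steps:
$E{\left(v,k \right)} = -159$
$E{\left(342,-3 \right)} - -451274 = -159 - -451274 = -159 + 451274 = 451115$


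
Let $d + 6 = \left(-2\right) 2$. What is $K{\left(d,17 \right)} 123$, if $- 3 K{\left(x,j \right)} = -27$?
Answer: $1107$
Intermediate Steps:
$d = -10$ ($d = -6 - 4 = -10$)
$K{\left(x,j \right)} = 9$ ($K{\left(x,j \right)} = \left(- \frac{1}{3}\right) \left(-27\right) = 9$)
$K{\left(d,17 \right)} 123 = 9 \cdot 123 = 1107$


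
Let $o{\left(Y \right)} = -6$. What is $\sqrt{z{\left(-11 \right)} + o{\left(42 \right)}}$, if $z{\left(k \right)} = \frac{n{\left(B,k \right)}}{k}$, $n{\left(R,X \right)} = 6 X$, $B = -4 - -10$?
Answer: $0$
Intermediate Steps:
$B = 6$ ($B = -4 + 10 = 6$)
$z{\left(k \right)} = 6$ ($z{\left(k \right)} = \frac{6 k}{k} = 6$)
$\sqrt{z{\left(-11 \right)} + o{\left(42 \right)}} = \sqrt{6 - 6} = \sqrt{0} = 0$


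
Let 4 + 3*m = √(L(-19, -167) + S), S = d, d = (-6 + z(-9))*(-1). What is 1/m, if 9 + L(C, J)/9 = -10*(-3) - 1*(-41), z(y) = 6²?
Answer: 3/128 + 3*√33/128 ≈ 0.15808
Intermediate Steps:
z(y) = 36
L(C, J) = 558 (L(C, J) = -81 + 9*(-10*(-3) - 1*(-41)) = -81 + 9*(30 + 41) = -81 + 9*71 = -81 + 639 = 558)
d = -30 (d = (-6 + 36)*(-1) = 30*(-1) = -30)
S = -30
m = -4/3 + 4*√33/3 (m = -4/3 + √(558 - 30)/3 = -4/3 + √528/3 = -4/3 + (4*√33)/3 = -4/3 + 4*√33/3 ≈ 6.3261)
1/m = 1/(-4/3 + 4*√33/3)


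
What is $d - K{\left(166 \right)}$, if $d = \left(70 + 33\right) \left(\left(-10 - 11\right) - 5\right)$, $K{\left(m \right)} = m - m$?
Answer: $-2678$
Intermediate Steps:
$K{\left(m \right)} = 0$
$d = -2678$ ($d = 103 \left(-21 - 5\right) = 103 \left(-26\right) = -2678$)
$d - K{\left(166 \right)} = -2678 - 0 = -2678 + 0 = -2678$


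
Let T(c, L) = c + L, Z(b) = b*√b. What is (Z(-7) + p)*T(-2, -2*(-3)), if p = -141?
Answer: -564 - 28*I*√7 ≈ -564.0 - 74.081*I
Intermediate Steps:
Z(b) = b^(3/2)
T(c, L) = L + c
(Z(-7) + p)*T(-2, -2*(-3)) = ((-7)^(3/2) - 141)*(-2*(-3) - 2) = (-7*I*√7 - 141)*(6 - 2) = (-141 - 7*I*√7)*4 = -564 - 28*I*√7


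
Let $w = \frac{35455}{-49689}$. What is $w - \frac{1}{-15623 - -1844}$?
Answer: $- \frac{6030676}{8452651} \approx -0.71347$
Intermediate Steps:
$w = - \frac{35455}{49689}$ ($w = 35455 \left(- \frac{1}{49689}\right) = - \frac{35455}{49689} \approx -0.71354$)
$w - \frac{1}{-15623 - -1844} = - \frac{35455}{49689} - \frac{1}{-15623 - -1844} = - \frac{35455}{49689} - \frac{1}{-15623 + 1844} = - \frac{35455}{49689} - \frac{1}{-13779} = - \frac{35455}{49689} - - \frac{1}{13779} = - \frac{35455}{49689} + \frac{1}{13779} = - \frac{6030676}{8452651}$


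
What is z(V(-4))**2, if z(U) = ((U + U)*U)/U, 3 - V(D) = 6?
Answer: 36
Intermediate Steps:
V(D) = -3 (V(D) = 3 - 1*6 = 3 - 6 = -3)
z(U) = 2*U (z(U) = ((2*U)*U)/U = (2*U**2)/U = 2*U)
z(V(-4))**2 = (2*(-3))**2 = (-6)**2 = 36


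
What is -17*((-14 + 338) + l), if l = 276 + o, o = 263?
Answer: -14671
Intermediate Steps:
l = 539 (l = 276 + 263 = 539)
-17*((-14 + 338) + l) = -17*((-14 + 338) + 539) = -17*(324 + 539) = -17*863 = -14671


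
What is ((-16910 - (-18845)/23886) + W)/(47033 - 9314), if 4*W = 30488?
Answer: -221834323/900956034 ≈ -0.24622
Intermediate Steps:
W = 7622 (W = (¼)*30488 = 7622)
((-16910 - (-18845)/23886) + W)/(47033 - 9314) = ((-16910 - (-18845)/23886) + 7622)/(47033 - 9314) = ((-16910 - (-18845)/23886) + 7622)/37719 = ((-16910 - 1*(-18845/23886)) + 7622)*(1/37719) = ((-16910 + 18845/23886) + 7622)*(1/37719) = (-403893415/23886 + 7622)*(1/37719) = -221834323/23886*1/37719 = -221834323/900956034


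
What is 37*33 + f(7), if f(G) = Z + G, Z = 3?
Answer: 1231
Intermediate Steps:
f(G) = 3 + G
37*33 + f(7) = 37*33 + (3 + 7) = 1221 + 10 = 1231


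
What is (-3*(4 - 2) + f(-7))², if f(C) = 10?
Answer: 16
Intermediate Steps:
(-3*(4 - 2) + f(-7))² = (-3*(4 - 2) + 10)² = (-3*2 + 10)² = (-6 + 10)² = 4² = 16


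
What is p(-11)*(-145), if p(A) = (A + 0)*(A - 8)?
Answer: -30305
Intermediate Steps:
p(A) = A*(-8 + A)
p(-11)*(-145) = -11*(-8 - 11)*(-145) = -11*(-19)*(-145) = 209*(-145) = -30305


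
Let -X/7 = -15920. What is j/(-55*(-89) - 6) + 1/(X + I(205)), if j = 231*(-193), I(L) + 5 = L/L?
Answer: -4968146299/544810604 ≈ -9.1190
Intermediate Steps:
X = 111440 (X = -7*(-15920) = 111440)
I(L) = -4 (I(L) = -5 + L/L = -5 + 1 = -4)
j = -44583
j/(-55*(-89) - 6) + 1/(X + I(205)) = -44583/(-55*(-89) - 6) + 1/(111440 - 4) = -44583/(4895 - 6) + 1/111436 = -44583/4889 + 1/111436 = -4968146299/544810604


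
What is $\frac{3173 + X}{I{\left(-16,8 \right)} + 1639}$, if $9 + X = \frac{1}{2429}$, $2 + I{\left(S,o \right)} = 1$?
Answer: $\frac{7685357}{3978702} \approx 1.9316$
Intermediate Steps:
$I{\left(S,o \right)} = -1$ ($I{\left(S,o \right)} = -2 + 1 = -1$)
$X = - \frac{21860}{2429}$ ($X = -9 + \frac{1}{2429} = - \frac{21860}{2429} \approx -8.9996$)
$\frac{3173 + X}{I{\left(-16,8 \right)} + 1639} = \frac{3173 - \frac{21860}{2429}}{-1 + 1639} = \frac{7685357}{2429 \cdot 1638} = \frac{7685357}{2429} \cdot \frac{1}{1638} = \frac{7685357}{3978702}$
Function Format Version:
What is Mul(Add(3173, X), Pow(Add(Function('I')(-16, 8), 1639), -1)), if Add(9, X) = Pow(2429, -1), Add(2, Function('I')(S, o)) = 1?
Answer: Rational(7685357, 3978702) ≈ 1.9316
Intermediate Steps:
Function('I')(S, o) = -1 (Function('I')(S, o) = Add(-2, 1) = -1)
X = Rational(-21860, 2429) (X = Add(-9, Pow(2429, -1)) = Add(-9, Rational(1, 2429)) = Rational(-21860, 2429) ≈ -8.9996)
Mul(Add(3173, X), Pow(Add(Function('I')(-16, 8), 1639), -1)) = Mul(Add(3173, Rational(-21860, 2429)), Pow(Add(-1, 1639), -1)) = Mul(Rational(7685357, 2429), Pow(1638, -1)) = Mul(Rational(7685357, 2429), Rational(1, 1638)) = Rational(7685357, 3978702)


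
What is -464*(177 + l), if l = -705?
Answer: 244992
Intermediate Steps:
-464*(177 + l) = -464*(177 - 705) = -464*(-528) = 244992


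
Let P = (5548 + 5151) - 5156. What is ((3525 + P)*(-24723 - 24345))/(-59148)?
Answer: 12359684/1643 ≈ 7522.6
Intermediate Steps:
P = 5543 (P = 10699 - 5156 = 5543)
((3525 + P)*(-24723 - 24345))/(-59148) = ((3525 + 5543)*(-24723 - 24345))/(-59148) = (9068*(-49068))*(-1/59148) = -444948624*(-1/59148) = 12359684/1643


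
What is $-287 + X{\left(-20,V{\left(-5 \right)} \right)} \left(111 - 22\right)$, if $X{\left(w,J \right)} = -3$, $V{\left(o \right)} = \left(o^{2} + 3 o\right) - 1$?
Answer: $-554$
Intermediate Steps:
$V{\left(o \right)} = -1 + o^{2} + 3 o$
$-287 + X{\left(-20,V{\left(-5 \right)} \right)} \left(111 - 22\right) = -287 - 3 \left(111 - 22\right) = -287 - 267 = -554$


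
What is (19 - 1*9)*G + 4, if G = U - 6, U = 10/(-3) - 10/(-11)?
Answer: -2648/33 ≈ -80.242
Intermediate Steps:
U = -80/33 (U = 10*(-⅓) - 10*(-1/11) = -10/3 + 10/11 = -80/33 ≈ -2.4242)
G = -278/33 (G = -80/33 - 6 = -278/33 ≈ -8.4242)
(19 - 1*9)*G + 4 = (19 - 1*9)*(-278/33) + 4 = (19 - 9)*(-278/33) + 4 = 10*(-278/33) + 4 = -2780/33 + 4 = -2648/33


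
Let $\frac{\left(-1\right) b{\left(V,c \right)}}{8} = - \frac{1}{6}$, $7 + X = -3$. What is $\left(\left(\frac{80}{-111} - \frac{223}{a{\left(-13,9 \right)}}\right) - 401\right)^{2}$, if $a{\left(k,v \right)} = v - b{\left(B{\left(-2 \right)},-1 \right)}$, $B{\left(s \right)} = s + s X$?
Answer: $\frac{1209674421904}{6517809} \approx 1.856 \cdot 10^{5}$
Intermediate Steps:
$X = -10$ ($X = -7 - 3 = -10$)
$B{\left(s \right)} = - 9 s$ ($B{\left(s \right)} = s + s \left(-10\right) = s - 10 s = - 9 s$)
$b{\left(V,c \right)} = \frac{4}{3}$ ($b{\left(V,c \right)} = - 8 \left(- \frac{1}{6}\right) = - 8 \left(\left(-1\right) \frac{1}{6}\right) = \left(-8\right) \left(- \frac{1}{6}\right) = \frac{4}{3}$)
$a{\left(k,v \right)} = - \frac{4}{3} + v$ ($a{\left(k,v \right)} = v - \frac{4}{3} = - \frac{4}{3} + v$)
$\left(\left(\frac{80}{-111} - \frac{223}{a{\left(-13,9 \right)}}\right) - 401\right)^{2} = \left(\left(\frac{80}{-111} - \frac{223}{- \frac{4}{3} + 9}\right) - 401\right)^{2} = \left(\left(80 \left(- \frac{1}{111}\right) - \frac{223}{\frac{23}{3}}\right) - 401\right)^{2} = \left(\left(- \frac{80}{111} - \frac{669}{23}\right) - 401\right)^{2} = \left(- \frac{76099}{2553} - 401\right)^{2} = \left(- \frac{1099852}{2553}\right)^{2} = \frac{1209674421904}{6517809}$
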